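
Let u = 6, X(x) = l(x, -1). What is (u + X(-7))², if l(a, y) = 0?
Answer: 36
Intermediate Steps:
X(x) = 0
(u + X(-7))² = (6 + 0)² = 6² = 36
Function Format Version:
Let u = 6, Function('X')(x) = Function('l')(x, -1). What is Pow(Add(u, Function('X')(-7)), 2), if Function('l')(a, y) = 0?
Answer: 36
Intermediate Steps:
Function('X')(x) = 0
Pow(Add(u, Function('X')(-7)), 2) = Pow(Add(6, 0), 2) = Pow(6, 2) = 36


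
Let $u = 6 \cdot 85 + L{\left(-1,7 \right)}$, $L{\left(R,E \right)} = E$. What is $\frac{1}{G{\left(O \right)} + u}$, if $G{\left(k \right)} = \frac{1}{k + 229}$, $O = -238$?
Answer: $\frac{9}{4652} \approx 0.0019347$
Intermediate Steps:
$G{\left(k \right)} = \frac{1}{229 + k}$
$u = 517$ ($u = 6 \cdot 85 + 7 = 510 + 7 = 517$)
$\frac{1}{G{\left(O \right)} + u} = \frac{1}{\frac{1}{229 - 238} + 517} = \frac{1}{\frac{1}{-9} + 517} = \frac{1}{- \frac{1}{9} + 517} = \frac{1}{\frac{4652}{9}} = \frac{9}{4652}$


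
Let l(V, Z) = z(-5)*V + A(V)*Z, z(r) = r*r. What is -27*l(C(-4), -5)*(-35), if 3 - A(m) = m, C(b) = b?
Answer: -127575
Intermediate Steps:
A(m) = 3 - m
z(r) = r²
l(V, Z) = 25*V + Z*(3 - V) (l(V, Z) = (-5)²*V + (3 - V)*Z = 25*V + Z*(3 - V))
-27*l(C(-4), -5)*(-35) = -27*(25*(-4) - 1*(-5)*(-3 - 4))*(-35) = -27*(-100 - 1*(-5)*(-7))*(-35) = -27*(-100 - 35)*(-35) = -27*(-135)*(-35) = 3645*(-35) = -127575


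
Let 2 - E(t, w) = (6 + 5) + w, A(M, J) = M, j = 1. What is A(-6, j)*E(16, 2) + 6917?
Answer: 6983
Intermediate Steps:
E(t, w) = -9 - w (E(t, w) = 2 - ((6 + 5) + w) = 2 - (11 + w) = 2 + (-11 - w) = -9 - w)
A(-6, j)*E(16, 2) + 6917 = -6*(-9 - 1*2) + 6917 = -6*(-9 - 2) + 6917 = -6*(-11) + 6917 = 66 + 6917 = 6983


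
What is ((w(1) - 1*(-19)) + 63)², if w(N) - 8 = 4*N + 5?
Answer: 9801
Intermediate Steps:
w(N) = 13 + 4*N (w(N) = 8 + (4*N + 5) = 8 + (5 + 4*N) = 13 + 4*N)
((w(1) - 1*(-19)) + 63)² = (((13 + 4*1) - 1*(-19)) + 63)² = (((13 + 4) + 19) + 63)² = ((17 + 19) + 63)² = (36 + 63)² = 99² = 9801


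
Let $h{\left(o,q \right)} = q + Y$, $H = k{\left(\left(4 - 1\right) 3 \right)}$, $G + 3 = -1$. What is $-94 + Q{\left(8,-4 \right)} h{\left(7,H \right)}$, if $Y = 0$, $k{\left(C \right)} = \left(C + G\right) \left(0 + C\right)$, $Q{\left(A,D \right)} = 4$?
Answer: $86$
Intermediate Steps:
$G = -4$ ($G = -3 - 1 = -4$)
$k{\left(C \right)} = C \left(-4 + C\right)$ ($k{\left(C \right)} = \left(C - 4\right) \left(0 + C\right) = \left(-4 + C\right) C = C \left(-4 + C\right)$)
$H = 45$ ($H = \left(4 - 1\right) 3 \left(-4 + \left(4 - 1\right) 3\right) = 3 \cdot 3 \left(-4 + 3 \cdot 3\right) = 9 \left(-4 + 9\right) = 9 \cdot 5 = 45$)
$h{\left(o,q \right)} = q$ ($h{\left(o,q \right)} = q + 0 = q$)
$-94 + Q{\left(8,-4 \right)} h{\left(7,H \right)} = -94 + 4 \cdot 45 = -94 + 180 = 86$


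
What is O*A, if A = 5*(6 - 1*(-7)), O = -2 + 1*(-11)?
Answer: -845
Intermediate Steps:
O = -13 (O = -2 - 11 = -13)
A = 65 (A = 5*(6 + 7) = 5*13 = 65)
O*A = -13*65 = -845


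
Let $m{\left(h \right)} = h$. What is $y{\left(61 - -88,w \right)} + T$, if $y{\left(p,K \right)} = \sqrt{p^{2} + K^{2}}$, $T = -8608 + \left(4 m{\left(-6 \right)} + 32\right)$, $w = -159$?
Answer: $-8600 + \sqrt{47482} \approx -8382.1$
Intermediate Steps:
$T = -8600$ ($T = -8608 + \left(4 \left(-6\right) + 32\right) = -8608 + \left(-24 + 32\right) = -8608 + 8 = -8600$)
$y{\left(p,K \right)} = \sqrt{K^{2} + p^{2}}$
$y{\left(61 - -88,w \right)} + T = \sqrt{\left(-159\right)^{2} + \left(61 - -88\right)^{2}} - 8600 = \sqrt{25281 + \left(61 + 88\right)^{2}} - 8600 = \sqrt{25281 + 149^{2}} - 8600 = \sqrt{25281 + 22201} - 8600 = \sqrt{47482} - 8600 = -8600 + \sqrt{47482}$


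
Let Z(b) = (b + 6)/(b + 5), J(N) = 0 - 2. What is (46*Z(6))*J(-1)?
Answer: -1104/11 ≈ -100.36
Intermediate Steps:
J(N) = -2
Z(b) = (6 + b)/(5 + b)
(46*Z(6))*J(-1) = (46*((6 + 6)/(5 + 6)))*(-2) = (46*(12/11))*(-2) = (552/11)*(-2) = -1104/11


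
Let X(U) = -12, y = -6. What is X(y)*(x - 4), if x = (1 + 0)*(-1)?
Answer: 60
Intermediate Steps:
x = -1 (x = 1*(-1) = -1)
X(y)*(x - 4) = -12*(-1 - 4) = -12*(-5) = 60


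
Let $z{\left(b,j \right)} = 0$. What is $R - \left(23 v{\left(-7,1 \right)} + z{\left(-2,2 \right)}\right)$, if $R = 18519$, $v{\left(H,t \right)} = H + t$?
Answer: $18657$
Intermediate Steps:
$R - \left(23 v{\left(-7,1 \right)} + z{\left(-2,2 \right)}\right) = 18519 - \left(23 \left(-7 + 1\right) + 0\right) = 18519 - \left(23 \left(-6\right) + 0\right) = 18519 - \left(-138 + 0\right) = 18519 - -138 = 18519 + 138 = 18657$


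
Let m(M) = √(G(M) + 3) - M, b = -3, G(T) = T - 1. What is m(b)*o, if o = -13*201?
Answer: -7839 - 2613*I ≈ -7839.0 - 2613.0*I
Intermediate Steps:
G(T) = -1 + T
o = -2613
m(M) = √(2 + M) - M (m(M) = √((-1 + M) + 3) - M = √(2 + M) - M)
m(b)*o = (√(2 - 3) - 1*(-3))*(-2613) = (√(-1) + 3)*(-2613) = (I + 3)*(-2613) = (3 + I)*(-2613) = -7839 - 2613*I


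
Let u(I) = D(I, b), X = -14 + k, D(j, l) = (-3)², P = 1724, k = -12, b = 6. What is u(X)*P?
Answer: 15516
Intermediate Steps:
D(j, l) = 9
X = -26 (X = -14 - 12 = -26)
u(I) = 9
u(X)*P = 9*1724 = 15516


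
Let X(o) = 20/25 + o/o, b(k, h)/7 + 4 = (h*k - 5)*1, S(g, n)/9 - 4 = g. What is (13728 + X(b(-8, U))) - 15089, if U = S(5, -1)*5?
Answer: -6796/5 ≈ -1359.2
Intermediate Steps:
S(g, n) = 36 + 9*g
U = 405 (U = (36 + 9*5)*5 = (36 + 45)*5 = 81*5 = 405)
b(k, h) = -63 + 7*h*k (b(k, h) = -28 + 7*((h*k - 5)*1) = -28 + 7*((-5 + h*k)*1) = -28 + 7*(-5 + h*k) = -28 + (-35 + 7*h*k) = -63 + 7*h*k)
X(o) = 9/5 (X(o) = 20*(1/25) + 1 = 4/5 + 1 = 9/5)
(13728 + X(b(-8, U))) - 15089 = (13728 + 9/5) - 15089 = 68649/5 - 15089 = -6796/5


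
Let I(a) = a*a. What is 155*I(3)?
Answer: 1395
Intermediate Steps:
I(a) = a**2
155*I(3) = 155*3**2 = 155*9 = 1395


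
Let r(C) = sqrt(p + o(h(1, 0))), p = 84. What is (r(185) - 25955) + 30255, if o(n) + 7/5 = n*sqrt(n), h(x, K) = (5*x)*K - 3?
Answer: 4300 + sqrt(2065 - 75*I*sqrt(3))/5 ≈ 4309.1 - 0.28572*I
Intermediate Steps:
h(x, K) = -3 + 5*K*x (h(x, K) = 5*K*x - 3 = -3 + 5*K*x)
o(n) = -7/5 + n**(3/2) (o(n) = -7/5 + n*sqrt(n) = -7/5 + n**(3/2))
r(C) = sqrt(413/5 - 3*I*sqrt(3)) (r(C) = sqrt(84 + (-7/5 + (-3 + 5*0*1)**(3/2))) = sqrt(84 + (-7/5 + (-3 + 0)**(3/2))) = sqrt(84 + (-7/5 + (-3)**(3/2))) = sqrt(84 + (-7/5 - 3*I*sqrt(3))) = sqrt(413/5 - 3*I*sqrt(3)))
(r(185) - 25955) + 30255 = (sqrt(2065 - 75*I*sqrt(3))/5 - 25955) + 30255 = (-25955 + sqrt(2065 - 75*I*sqrt(3))/5) + 30255 = 4300 + sqrt(2065 - 75*I*sqrt(3))/5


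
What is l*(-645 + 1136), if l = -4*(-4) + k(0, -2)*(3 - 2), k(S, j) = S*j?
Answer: 7856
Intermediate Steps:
l = 16 (l = -4*(-4) + (0*(-2))*(3 - 2) = 16 + 0*1 = 16 + 0 = 16)
l*(-645 + 1136) = 16*(-645 + 1136) = 16*491 = 7856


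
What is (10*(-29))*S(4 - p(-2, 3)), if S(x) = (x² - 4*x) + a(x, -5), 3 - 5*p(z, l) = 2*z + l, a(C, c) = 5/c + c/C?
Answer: 59421/40 ≈ 1485.5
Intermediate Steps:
p(z, l) = ⅗ - 2*z/5 - l/5 (p(z, l) = ⅗ - (2*z + l)/5 = ⅗ - (l + 2*z)/5 = ⅗ + (-2*z/5 - l/5) = ⅗ - 2*z/5 - l/5)
S(x) = -1 + x² - 5/x - 4*x (S(x) = (x² - 4*x) + (5/(-5) - 5/x) = (x² - 4*x) + (5*(-⅕) - 5/x) = (x² - 4*x) + (-1 - 5/x) = -1 + x² - 5/x - 4*x)
(10*(-29))*S(4 - p(-2, 3)) = (10*(-29))*(-1 + (4 - (⅗ - ⅖*(-2) - ⅕*3))² - 5/(4 - (⅗ - ⅖*(-2) - ⅕*3)) - 4*(4 - (⅗ - ⅖*(-2) - ⅕*3))) = -290*(-1 + (4 - (⅗ + ⅘ - ⅗))² - 5/(4 - (⅗ + ⅘ - ⅗)) - 4*(4 - (⅗ + ⅘ - ⅗))) = -290*(-1 + (4 - 1*⅘)² - 5/(4 - 1*⅘) - 4*(4 - 1*⅘)) = -290*(-1 + (4 - ⅘)² - 5/(4 - ⅘) - 4*(4 - ⅘)) = -290*(-1 + (16/5)² - 5/16/5 - 4*16/5) = -290*(-1 + 256/25 - 5*5/16 - 64/5) = -290*(-1 + 256/25 - 25/16 - 64/5) = -290*(-2049/400) = 59421/40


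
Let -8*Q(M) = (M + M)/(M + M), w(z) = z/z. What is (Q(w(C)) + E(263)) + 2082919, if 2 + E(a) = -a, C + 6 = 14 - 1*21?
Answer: 16661231/8 ≈ 2.0827e+6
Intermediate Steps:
C = -13 (C = -6 + (14 - 1*21) = -6 + (14 - 21) = -6 - 7 = -13)
E(a) = -2 - a
w(z) = 1
Q(M) = -⅛ (Q(M) = -(M + M)/(8*(M + M)) = -2*M/(8*(2*M)) = -2*M*1/(2*M)/8 = -⅛*1 = -⅛)
(Q(w(C)) + E(263)) + 2082919 = (-⅛ + (-2 - 1*263)) + 2082919 = (-⅛ + (-2 - 263)) + 2082919 = (-⅛ - 265) + 2082919 = -2121/8 + 2082919 = 16661231/8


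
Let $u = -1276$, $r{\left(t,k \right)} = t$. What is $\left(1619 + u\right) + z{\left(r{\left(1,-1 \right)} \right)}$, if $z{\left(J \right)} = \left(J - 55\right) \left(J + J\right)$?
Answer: $235$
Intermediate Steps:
$z{\left(J \right)} = 2 J \left(-55 + J\right)$ ($z{\left(J \right)} = \left(-55 + J\right) 2 J = 2 J \left(-55 + J\right)$)
$\left(1619 + u\right) + z{\left(r{\left(1,-1 \right)} \right)} = \left(1619 - 1276\right) + 2 \cdot 1 \left(-55 + 1\right) = 343 + 2 \cdot 1 \left(-54\right) = 343 - 108 = 235$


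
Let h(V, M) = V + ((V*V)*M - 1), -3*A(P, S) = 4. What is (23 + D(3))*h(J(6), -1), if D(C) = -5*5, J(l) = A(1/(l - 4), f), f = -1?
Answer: 74/9 ≈ 8.2222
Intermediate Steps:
A(P, S) = -4/3 (A(P, S) = -1/3*4 = -4/3)
J(l) = -4/3
D(C) = -25
h(V, M) = -1 + V + M*V**2 (h(V, M) = V + (V**2*M - 1) = V + (M*V**2 - 1) = V + (-1 + M*V**2) = -1 + V + M*V**2)
(23 + D(3))*h(J(6), -1) = (23 - 25)*(-1 - 4/3 - (-4/3)**2) = -2*(-1 - 4/3 - 1*16/9) = -2*(-1 - 4/3 - 16/9) = -2*(-37/9) = 74/9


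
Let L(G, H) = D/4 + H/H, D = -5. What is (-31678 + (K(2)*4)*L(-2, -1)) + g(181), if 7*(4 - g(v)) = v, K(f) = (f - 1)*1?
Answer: -221906/7 ≈ -31701.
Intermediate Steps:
L(G, H) = -¼ (L(G, H) = -5/4 + H/H = -5*¼ + 1 = -5/4 + 1 = -¼)
K(f) = -1 + f (K(f) = (-1 + f)*1 = -1 + f)
g(v) = 4 - v/7
(-31678 + (K(2)*4)*L(-2, -1)) + g(181) = (-31678 + ((-1 + 2)*4)*(-¼)) + (4 - ⅐*181) = (-31678 + (1*4)*(-¼)) + (4 - 181/7) = (-31678 + 4*(-¼)) - 153/7 = (-31678 - 1) - 153/7 = -31679 - 153/7 = -221906/7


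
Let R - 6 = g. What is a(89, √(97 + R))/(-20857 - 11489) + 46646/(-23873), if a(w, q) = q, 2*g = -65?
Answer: -46646/23873 - √282/64692 ≈ -1.9542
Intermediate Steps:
g = -65/2 (g = (½)*(-65) = -65/2 ≈ -32.500)
R = -53/2 (R = 6 - 65/2 = -53/2 ≈ -26.500)
a(89, √(97 + R))/(-20857 - 11489) + 46646/(-23873) = √(97 - 53/2)/(-20857 - 11489) + 46646/(-23873) = √(141/2)/(-32346) + 46646*(-1/23873) = (√282/2)*(-1/32346) - 46646/23873 = -√282/64692 - 46646/23873 = -46646/23873 - √282/64692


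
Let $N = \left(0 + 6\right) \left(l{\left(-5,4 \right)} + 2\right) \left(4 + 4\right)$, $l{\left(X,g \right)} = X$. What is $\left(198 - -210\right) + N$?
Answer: $264$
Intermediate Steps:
$N = -144$ ($N = \left(0 + 6\right) \left(-5 + 2\right) \left(4 + 4\right) = 6 \left(-3\right) 8 = \left(-18\right) 8 = -144$)
$\left(198 - -210\right) + N = \left(198 - -210\right) - 144 = \left(198 + 210\right) - 144 = 408 - 144 = 264$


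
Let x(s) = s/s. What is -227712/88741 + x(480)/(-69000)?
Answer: -15712216741/6123129000 ≈ -2.5660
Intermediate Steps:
x(s) = 1
-227712/88741 + x(480)/(-69000) = -227712/88741 + 1/(-69000) = -227712*1/88741 + 1*(-1/69000) = -227712/88741 - 1/69000 = -15712216741/6123129000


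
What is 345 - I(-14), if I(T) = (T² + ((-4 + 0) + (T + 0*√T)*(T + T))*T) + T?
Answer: 5595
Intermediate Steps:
I(T) = T + T² + T*(-4 + 2*T²) (I(T) = (T² + (-4 + (T + 0)*(2*T))*T) + T = (T² + (-4 + T*(2*T))*T) + T = (T² + (-4 + 2*T²)*T) + T = (T² + T*(-4 + 2*T²)) + T = T + T² + T*(-4 + 2*T²))
345 - I(-14) = 345 - (-14)*(-3 - 14 + 2*(-14)²) = 345 - (-14)*(-3 - 14 + 2*196) = 345 - (-14)*(-3 - 14 + 392) = 345 - (-14)*375 = 345 - 1*(-5250) = 345 + 5250 = 5595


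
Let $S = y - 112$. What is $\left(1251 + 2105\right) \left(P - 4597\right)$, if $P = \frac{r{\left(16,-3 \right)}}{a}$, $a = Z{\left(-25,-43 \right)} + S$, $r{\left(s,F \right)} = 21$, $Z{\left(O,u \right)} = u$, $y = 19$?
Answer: $- \frac{524553707}{34} \approx -1.5428 \cdot 10^{7}$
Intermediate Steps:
$S = -93$ ($S = 19 - 112 = -93$)
$a = -136$ ($a = -43 - 93 = -136$)
$P = - \frac{21}{136}$ ($P = \frac{21}{-136} = 21 \left(- \frac{1}{136}\right) = - \frac{21}{136} \approx -0.15441$)
$\left(1251 + 2105\right) \left(P - 4597\right) = \left(1251 + 2105\right) \left(- \frac{21}{136} - 4597\right) = 3356 \left(- \frac{625213}{136}\right) = - \frac{524553707}{34}$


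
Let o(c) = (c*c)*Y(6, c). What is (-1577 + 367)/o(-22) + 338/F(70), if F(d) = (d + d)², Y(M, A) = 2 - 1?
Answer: -24331/9800 ≈ -2.4828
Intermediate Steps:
Y(M, A) = 1
F(d) = 4*d² (F(d) = (2*d)² = 4*d²)
o(c) = c² (o(c) = (c*c)*1 = c²*1 = c²)
(-1577 + 367)/o(-22) + 338/F(70) = (-1577 + 367)/((-22)²) + 338/((4*70²)) = -1210/484 + 338/((4*4900)) = -1210*1/484 + 338/19600 = -5/2 + 338*(1/19600) = -5/2 + 169/9800 = -24331/9800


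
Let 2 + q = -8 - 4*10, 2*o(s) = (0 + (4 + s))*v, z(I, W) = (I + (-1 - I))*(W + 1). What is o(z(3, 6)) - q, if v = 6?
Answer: 41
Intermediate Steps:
z(I, W) = -1 - W (z(I, W) = -(1 + W) = -1 - W)
o(s) = 12 + 3*s (o(s) = ((0 + (4 + s))*6)/2 = ((4 + s)*6)/2 = (24 + 6*s)/2 = 12 + 3*s)
q = -50 (q = -2 + (-8 - 4*10) = -2 + (-8 - 40) = -2 - 48 = -50)
o(z(3, 6)) - q = (12 + 3*(-1 - 1*6)) - 1*(-50) = (12 + 3*(-1 - 6)) + 50 = (12 + 3*(-7)) + 50 = (12 - 21) + 50 = -9 + 50 = 41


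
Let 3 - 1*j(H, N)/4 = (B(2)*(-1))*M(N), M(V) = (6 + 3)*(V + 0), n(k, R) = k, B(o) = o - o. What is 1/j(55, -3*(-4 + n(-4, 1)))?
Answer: 1/12 ≈ 0.083333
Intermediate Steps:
B(o) = 0
M(V) = 9*V
j(H, N) = 12 (j(H, N) = 12 - 4*0*(-1)*9*N = 12 - 0*9*N = 12 - 4*0 = 12 + 0 = 12)
1/j(55, -3*(-4 + n(-4, 1))) = 1/12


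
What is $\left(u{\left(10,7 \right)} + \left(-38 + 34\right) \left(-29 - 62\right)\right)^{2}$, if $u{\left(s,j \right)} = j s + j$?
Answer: $194481$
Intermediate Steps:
$u{\left(s,j \right)} = j + j s$
$\left(u{\left(10,7 \right)} + \left(-38 + 34\right) \left(-29 - 62\right)\right)^{2} = \left(7 \left(1 + 10\right) + \left(-38 + 34\right) \left(-29 - 62\right)\right)^{2} = \left(7 \cdot 11 - 4 \left(-29 - 62\right)\right)^{2} = \left(77 - 4 \left(-29 - 62\right)\right)^{2} = \left(77 - -364\right)^{2} = \left(77 + 364\right)^{2} = 441^{2} = 194481$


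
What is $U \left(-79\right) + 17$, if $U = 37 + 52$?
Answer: $-7014$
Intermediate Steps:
$U = 89$
$U \left(-79\right) + 17 = 89 \left(-79\right) + 17 = -7031 + 17 = -7014$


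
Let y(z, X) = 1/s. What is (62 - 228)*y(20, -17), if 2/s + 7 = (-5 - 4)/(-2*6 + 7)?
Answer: 2158/5 ≈ 431.60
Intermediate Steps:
s = -5/13 (s = 2/(-7 + (-5 - 4)/(-2*6 + 7)) = 2/(-7 - 9/(-12 + 7)) = 2/(-7 - 9/(-5)) = 2/(-7 - 9*(-⅕)) = 2/(-7 + 9/5) = 2/(-26/5) = 2*(-5/26) = -5/13 ≈ -0.38462)
y(z, X) = -13/5 (y(z, X) = 1/(-5/13) = -13/5)
(62 - 228)*y(20, -17) = (62 - 228)*(-13/5) = -166*(-13/5) = 2158/5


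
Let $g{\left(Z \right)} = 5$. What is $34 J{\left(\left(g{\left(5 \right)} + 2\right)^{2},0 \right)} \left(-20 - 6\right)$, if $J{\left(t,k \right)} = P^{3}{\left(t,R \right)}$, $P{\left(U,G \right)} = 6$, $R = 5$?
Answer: $-190944$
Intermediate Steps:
$J{\left(t,k \right)} = 216$ ($J{\left(t,k \right)} = 6^{3} = 216$)
$34 J{\left(\left(g{\left(5 \right)} + 2\right)^{2},0 \right)} \left(-20 - 6\right) = 34 \cdot 216 \left(-20 - 6\right) = 7344 \left(-20 - 6\right) = 7344 \left(-26\right) = -190944$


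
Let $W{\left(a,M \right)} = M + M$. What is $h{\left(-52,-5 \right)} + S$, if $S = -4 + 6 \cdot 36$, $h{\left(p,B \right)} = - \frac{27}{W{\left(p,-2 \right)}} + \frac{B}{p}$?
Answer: $\frac{2845}{13} \approx 218.85$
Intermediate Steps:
$W{\left(a,M \right)} = 2 M$
$h{\left(p,B \right)} = \frac{27}{4} + \frac{B}{p}$ ($h{\left(p,B \right)} = - \frac{27}{2 \left(-2\right)} + \frac{B}{p} = - \frac{27}{-4} + \frac{B}{p} = \left(-27\right) \left(- \frac{1}{4}\right) + \frac{B}{p} = \frac{27}{4} + \frac{B}{p}$)
$S = 212$ ($S = -4 + 216 = 212$)
$h{\left(-52,-5 \right)} + S = \left(\frac{27}{4} - \frac{5}{-52}\right) + 212 = \left(\frac{27}{4} - - \frac{5}{52}\right) + 212 = \left(\frac{27}{4} + \frac{5}{52}\right) + 212 = \frac{89}{13} + 212 = \frac{2845}{13}$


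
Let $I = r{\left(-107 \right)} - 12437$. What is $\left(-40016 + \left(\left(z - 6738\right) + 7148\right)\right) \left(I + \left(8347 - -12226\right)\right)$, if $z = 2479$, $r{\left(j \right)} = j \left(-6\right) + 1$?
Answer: $-325937933$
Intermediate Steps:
$r{\left(j \right)} = 1 - 6 j$ ($r{\left(j \right)} = - 6 j + 1 = 1 - 6 j$)
$I = -11794$ ($I = \left(1 - -642\right) - 12437 = \left(1 + 642\right) - 12437 = 643 - 12437 = -11794$)
$\left(-40016 + \left(\left(z - 6738\right) + 7148\right)\right) \left(I + \left(8347 - -12226\right)\right) = \left(-40016 + \left(\left(2479 - 6738\right) + 7148\right)\right) \left(-11794 + \left(8347 - -12226\right)\right) = \left(-40016 + \left(-4259 + 7148\right)\right) \left(-11794 + \left(8347 + 12226\right)\right) = \left(-40016 + 2889\right) \left(-11794 + 20573\right) = \left(-37127\right) 8779 = -325937933$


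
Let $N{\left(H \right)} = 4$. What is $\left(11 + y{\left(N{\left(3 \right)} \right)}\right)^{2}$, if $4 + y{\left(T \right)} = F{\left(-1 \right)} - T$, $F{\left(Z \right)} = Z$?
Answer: $4$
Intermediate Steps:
$y{\left(T \right)} = -5 - T$ ($y{\left(T \right)} = -4 - \left(1 + T\right) = -5 - T$)
$\left(11 + y{\left(N{\left(3 \right)} \right)}\right)^{2} = \left(11 - 9\right)^{2} = 2^{2} = 4$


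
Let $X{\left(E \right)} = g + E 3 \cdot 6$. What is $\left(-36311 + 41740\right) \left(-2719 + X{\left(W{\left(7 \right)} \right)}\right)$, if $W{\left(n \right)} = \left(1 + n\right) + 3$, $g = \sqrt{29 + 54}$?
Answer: $-13686509 + 5429 \sqrt{83} \approx -1.3637 \cdot 10^{7}$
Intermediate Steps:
$g = \sqrt{83} \approx 9.1104$
$W{\left(n \right)} = 4 + n$
$X{\left(E \right)} = \sqrt{83} + 18 E$ ($X{\left(E \right)} = \sqrt{83} + E 3 \cdot 6 = \sqrt{83} + 3 E 6 = \sqrt{83} + 18 E$)
$\left(-36311 + 41740\right) \left(-2719 + X{\left(W{\left(7 \right)} \right)}\right) = \left(-36311 + 41740\right) \left(-2719 + \left(\sqrt{83} + 18 \left(4 + 7\right)\right)\right) = 5429 \left(-2719 + \left(\sqrt{83} + 18 \cdot 11\right)\right) = 5429 \left(-2719 + \left(\sqrt{83} + 198\right)\right) = 5429 \left(-2719 + \left(198 + \sqrt{83}\right)\right) = 5429 \left(-2521 + \sqrt{83}\right) = -13686509 + 5429 \sqrt{83}$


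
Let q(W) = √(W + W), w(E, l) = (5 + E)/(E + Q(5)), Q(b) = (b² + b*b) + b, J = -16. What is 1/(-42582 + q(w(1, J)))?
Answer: -198716/8461724711 - √42/25385174133 ≈ -2.3484e-5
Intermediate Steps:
Q(b) = b + 2*b² (Q(b) = (b² + b²) + b = 2*b² + b = b + 2*b²)
w(E, l) = (5 + E)/(55 + E) (w(E, l) = (5 + E)/(E + 5*(1 + 2*5)) = (5 + E)/(E + 5*(1 + 10)) = (5 + E)/(E + 5*11) = (5 + E)/(E + 55) = (5 + E)/(55 + E))
q(W) = √2*√W (q(W) = √(2*W) = √2*√W)
1/(-42582 + q(w(1, J))) = 1/(-42582 + √2*√((5 + 1)/(55 + 1))) = 1/(-42582 + √2*√(6/56)) = 1/(-42582 + √2*√((1/56)*6)) = 1/(-42582 + √2*√(3/28)) = 1/(-42582 + √2*(√21/14)) = 1/(-42582 + √42/14)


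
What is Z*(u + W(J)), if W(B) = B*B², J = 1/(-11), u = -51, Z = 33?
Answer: -203646/121 ≈ -1683.0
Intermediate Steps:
J = -1/11 ≈ -0.090909
W(B) = B³
Z*(u + W(J)) = 33*(-51 + (-1/11)³) = 33*(-51 - 1/1331) = 33*(-67882/1331) = -203646/121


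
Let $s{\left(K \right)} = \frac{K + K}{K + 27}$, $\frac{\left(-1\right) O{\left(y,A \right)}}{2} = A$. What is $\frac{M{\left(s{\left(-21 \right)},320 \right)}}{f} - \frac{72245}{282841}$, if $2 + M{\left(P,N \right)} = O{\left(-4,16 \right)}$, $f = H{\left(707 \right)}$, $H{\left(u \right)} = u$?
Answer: $- \frac{60693809}{199968587} \approx -0.30352$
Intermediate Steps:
$f = 707$
$O{\left(y,A \right)} = - 2 A$
$s{\left(K \right)} = \frac{2 K}{27 + K}$
$M{\left(P,N \right)} = -34$ ($M{\left(P,N \right)} = -2 - 32 = -34$)
$\frac{M{\left(s{\left(-21 \right)},320 \right)}}{f} - \frac{72245}{282841} = - \frac{34}{707} - \frac{72245}{282841} = - \frac{60693809}{199968587}$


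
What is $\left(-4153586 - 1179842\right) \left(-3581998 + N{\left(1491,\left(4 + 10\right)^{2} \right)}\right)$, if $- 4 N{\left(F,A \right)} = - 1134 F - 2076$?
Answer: $16847128364554$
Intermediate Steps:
$N{\left(F,A \right)} = 519 + \frac{567 F}{2}$ ($N{\left(F,A \right)} = - \frac{- 1134 F - 2076}{4} = - \frac{-2076 - 1134 F}{4} = 519 + \frac{567 F}{2}$)
$\left(-4153586 - 1179842\right) \left(-3581998 + N{\left(1491,\left(4 + 10\right)^{2} \right)}\right) = \left(-4153586 - 1179842\right) \left(-3581998 + \left(519 + \frac{567}{2} \cdot 1491\right)\right) = - 5333428 \left(-3581998 + \left(519 + \frac{845397}{2}\right)\right) = - 5333428 \left(-3581998 + \frac{846435}{2}\right) = \left(-5333428\right) \left(- \frac{6317561}{2}\right) = 16847128364554$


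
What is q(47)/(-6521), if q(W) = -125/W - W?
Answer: 2334/306487 ≈ 0.0076153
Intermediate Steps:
q(W) = -W - 125/W
q(47)/(-6521) = (-1*47 - 125/47)/(-6521) = (-47 - 125*1/47)*(-1/6521) = (-47 - 125/47)*(-1/6521) = -2334/47*(-1/6521) = 2334/306487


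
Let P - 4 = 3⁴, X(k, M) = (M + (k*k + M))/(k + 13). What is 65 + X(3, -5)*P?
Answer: 955/16 ≈ 59.688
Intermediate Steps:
X(k, M) = (k² + 2*M)/(13 + k) (X(k, M) = (M + (k² + M))/(13 + k) = (M + (M + k²))/(13 + k) = (k² + 2*M)/(13 + k))
P = 85 (P = 4 + 3⁴ = 4 + 81 = 85)
65 + X(3, -5)*P = 65 + ((3² + 2*(-5))/(13 + 3))*85 = 65 + ((9 - 10)/16)*85 = 65 + ((1/16)*(-1))*85 = 65 - 1/16*85 = 65 - 85/16 = 955/16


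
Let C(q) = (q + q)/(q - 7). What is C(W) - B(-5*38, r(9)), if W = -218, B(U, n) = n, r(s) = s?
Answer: -1589/225 ≈ -7.0622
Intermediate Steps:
C(q) = 2*q/(-7 + q) (C(q) = (2*q)/(-7 + q) = 2*q/(-7 + q))
C(W) - B(-5*38, r(9)) = 2*(-218)/(-7 - 218) - 1*9 = 2*(-218)/(-225) - 9 = 2*(-218)*(-1/225) - 9 = 436/225 - 9 = -1589/225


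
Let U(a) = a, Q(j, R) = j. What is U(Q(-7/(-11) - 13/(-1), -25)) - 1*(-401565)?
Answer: 4417365/11 ≈ 4.0158e+5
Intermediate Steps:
U(Q(-7/(-11) - 13/(-1), -25)) - 1*(-401565) = (-7/(-11) - 13/(-1)) - 1*(-401565) = (-7*(-1/11) - 13*(-1)) + 401565 = (7/11 + 13) + 401565 = 150/11 + 401565 = 4417365/11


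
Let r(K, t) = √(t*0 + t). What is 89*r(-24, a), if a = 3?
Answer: 89*√3 ≈ 154.15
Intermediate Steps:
r(K, t) = √t (r(K, t) = √(0 + t) = √t)
89*r(-24, a) = 89*√3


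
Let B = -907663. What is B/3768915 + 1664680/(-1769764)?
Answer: -1970096680933/1667522521515 ≈ -1.1815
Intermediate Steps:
B/3768915 + 1664680/(-1769764) = -907663/3768915 + 1664680/(-1769764) = -907663*1/3768915 + 1664680*(-1/1769764) = -907663/3768915 - 416170/442441 = -1970096680933/1667522521515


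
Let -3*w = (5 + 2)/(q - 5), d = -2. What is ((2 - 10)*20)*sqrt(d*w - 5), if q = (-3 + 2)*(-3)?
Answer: -160*I*sqrt(66)/3 ≈ -433.28*I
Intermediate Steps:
q = 3 (q = -1*(-3) = 3)
w = 7/6 (w = -(5 + 2)/(3*(3 - 5)) = -7/(3*(-2)) = -7*(-1)/(3*2) = -1/3*(-7/2) = 7/6 ≈ 1.1667)
((2 - 10)*20)*sqrt(d*w - 5) = ((2 - 10)*20)*sqrt(-2*7/6 - 5) = (-8*20)*sqrt(-7/3 - 5) = -160*I*sqrt(66)/3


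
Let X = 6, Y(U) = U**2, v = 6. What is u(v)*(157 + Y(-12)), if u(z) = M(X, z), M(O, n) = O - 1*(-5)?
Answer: 3311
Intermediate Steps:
M(O, n) = 5 + O (M(O, n) = O + 5 = 5 + O)
u(z) = 11 (u(z) = 5 + 6 = 11)
u(v)*(157 + Y(-12)) = 11*(157 + (-12)**2) = 11*(157 + 144) = 11*301 = 3311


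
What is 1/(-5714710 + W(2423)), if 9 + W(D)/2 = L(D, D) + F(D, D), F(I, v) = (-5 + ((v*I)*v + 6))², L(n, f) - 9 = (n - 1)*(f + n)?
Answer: 1/404716099215426353362 ≈ 2.4709e-21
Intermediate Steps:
L(n, f) = 9 + (-1 + n)*(f + n) (L(n, f) = 9 + (n - 1)*(f + n) = 9 + (-1 + n)*(f + n))
F(I, v) = (1 + I*v²)² (F(I, v) = (-5 + ((I*v)*v + 6))² = (-5 + (I*v² + 6))² = (-5 + (6 + I*v²))² = (1 + I*v²)²)
W(D) = -4*D + 2*(1 + D³)² + 4*D² (W(D) = -18 + 2*((9 + D² - D - D + D*D) + (1 + D*D²)²) = -18 + 2*((9 + D² - D - D + D²) + (1 + D³)²) = -18 + 2*((9 - 2*D + 2*D²) + (1 + D³)²) = -18 + 2*(9 + (1 + D³)² - 2*D + 2*D²) = -18 + (18 - 4*D + 2*(1 + D³)² + 4*D²) = -4*D + 2*(1 + D³)² + 4*D²)
1/(-5714710 + W(2423)) = 1/(-5714710 + (-4*2423 + 2*(1 + 2423³)² + 4*2423²)) = 1/(-5714710 + (-9692 + 2*(1 + 14225260967)² + 4*5870929)) = 1/(-5714710 + (-9692 + 2*14225260968² + 23483716)) = 1/(-5714710 + (-9692 + 2*202358049607704297024 + 23483716)) = 1/(-5714710 + (-9692 + 404716099215408594048 + 23483716)) = 1/(-5714710 + 404716099215432068072) = 1/404716099215426353362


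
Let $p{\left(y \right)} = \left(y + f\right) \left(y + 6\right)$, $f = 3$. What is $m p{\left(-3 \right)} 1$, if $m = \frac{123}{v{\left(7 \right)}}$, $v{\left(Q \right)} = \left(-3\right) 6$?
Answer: $0$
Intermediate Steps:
$p{\left(y \right)} = \left(3 + y\right) \left(6 + y\right)$ ($p{\left(y \right)} = \left(y + 3\right) \left(y + 6\right) = \left(3 + y\right) \left(6 + y\right)$)
$v{\left(Q \right)} = -18$
$m = - \frac{41}{6}$ ($m = \frac{123}{-18} = 123 \left(- \frac{1}{18}\right) = - \frac{41}{6} \approx -6.8333$)
$m p{\left(-3 \right)} 1 = - \frac{41 \left(18 + \left(-3\right)^{2} + 9 \left(-3\right)\right) 1}{6} = - \frac{41 \left(18 + 9 - 27\right) 1}{6} = - \frac{41 \cdot 0 \cdot 1}{6} = \left(- \frac{41}{6}\right) 0 = 0$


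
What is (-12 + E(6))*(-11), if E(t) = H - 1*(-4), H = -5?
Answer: 143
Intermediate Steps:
E(t) = -1 (E(t) = -5 - 1*(-4) = -5 + 4 = -1)
(-12 + E(6))*(-11) = (-12 - 1)*(-11) = -13*(-11) = 143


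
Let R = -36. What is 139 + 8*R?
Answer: -149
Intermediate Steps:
139 + 8*R = 139 + 8*(-36) = 139 - 288 = -149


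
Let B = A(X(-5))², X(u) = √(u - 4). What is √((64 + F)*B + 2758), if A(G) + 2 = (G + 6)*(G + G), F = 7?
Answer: 3*√(-6762 - 11360*I) ≈ 170.48 - 299.87*I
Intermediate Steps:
X(u) = √(-4 + u)
A(G) = -2 + 2*G*(6 + G) (A(G) = -2 + (G + 6)*(G + G) = -2 + (6 + G)*(2*G) = -2 + 2*G*(6 + G))
B = (-20 + 36*I)² (B = (-2 + 2*(√(-4 - 5))² + 12*√(-4 - 5))² = (-2 + 2*(√(-9))² + 12*√(-9))² = (-2 + 2*(3*I)² + 12*(3*I))² = (-2 + 2*(-9) + 36*I)² = (-2 - 18 + 36*I)² = (-20 + 36*I)² ≈ -896.0 - 1440.0*I)
√((64 + F)*B + 2758) = √((64 + 7)*(-896 - 1440*I) + 2758) = √(71*(-896 - 1440*I) + 2758) = √((-63616 - 102240*I) + 2758) = √(-60858 - 102240*I)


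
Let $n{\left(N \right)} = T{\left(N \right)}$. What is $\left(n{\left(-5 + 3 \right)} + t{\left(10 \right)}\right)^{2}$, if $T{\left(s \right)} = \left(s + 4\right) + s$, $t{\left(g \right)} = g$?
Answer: $100$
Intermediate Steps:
$T{\left(s \right)} = 4 + 2 s$ ($T{\left(s \right)} = \left(4 + s\right) + s = 4 + 2 s$)
$n{\left(N \right)} = 4 + 2 N$
$\left(n{\left(-5 + 3 \right)} + t{\left(10 \right)}\right)^{2} = \left(\left(4 + 2 \left(-5 + 3\right)\right) + 10\right)^{2} = \left(\left(4 + 2 \left(-2\right)\right) + 10\right)^{2} = \left(\left(4 - 4\right) + 10\right)^{2} = \left(0 + 10\right)^{2} = 10^{2} = 100$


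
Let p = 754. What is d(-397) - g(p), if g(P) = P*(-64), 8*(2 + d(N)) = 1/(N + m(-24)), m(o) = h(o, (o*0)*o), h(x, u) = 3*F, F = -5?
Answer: 159045183/3296 ≈ 48254.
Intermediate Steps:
h(x, u) = -15 (h(x, u) = 3*(-5) = -15)
m(o) = -15
d(N) = -2 + 1/(8*(-15 + N)) (d(N) = -2 + 1/(8*(N - 15)) = -2 + 1/(8*(-15 + N)))
g(P) = -64*P
d(-397) - g(p) = (241 - 16*(-397))/(8*(-15 - 397)) - (-64)*754 = (⅛)*(241 + 6352)/(-412) - 1*(-48256) = (⅛)*(-1/412)*6593 + 48256 = -6593/3296 + 48256 = 159045183/3296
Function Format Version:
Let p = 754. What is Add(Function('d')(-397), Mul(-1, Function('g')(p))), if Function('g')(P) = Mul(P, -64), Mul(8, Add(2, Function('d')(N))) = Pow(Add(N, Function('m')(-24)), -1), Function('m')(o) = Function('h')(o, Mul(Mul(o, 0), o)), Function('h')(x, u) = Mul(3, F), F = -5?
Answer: Rational(159045183, 3296) ≈ 48254.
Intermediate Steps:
Function('h')(x, u) = -15 (Function('h')(x, u) = Mul(3, -5) = -15)
Function('m')(o) = -15
Function('d')(N) = Add(-2, Mul(Rational(1, 8), Pow(Add(-15, N), -1))) (Function('d')(N) = Add(-2, Mul(Rational(1, 8), Pow(Add(N, -15), -1))) = Add(-2, Mul(Rational(1, 8), Pow(Add(-15, N), -1))))
Function('g')(P) = Mul(-64, P)
Add(Function('d')(-397), Mul(-1, Function('g')(p))) = Add(Mul(Rational(1, 8), Pow(Add(-15, -397), -1), Add(241, Mul(-16, -397))), Mul(-1, Mul(-64, 754))) = Add(Mul(Rational(1, 8), Pow(-412, -1), Add(241, 6352)), Mul(-1, -48256)) = Add(Mul(Rational(1, 8), Rational(-1, 412), 6593), 48256) = Add(Rational(-6593, 3296), 48256) = Rational(159045183, 3296)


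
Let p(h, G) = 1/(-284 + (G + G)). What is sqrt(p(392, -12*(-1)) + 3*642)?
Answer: sqrt(32549335)/130 ≈ 43.886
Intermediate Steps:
p(h, G) = 1/(-284 + 2*G)
sqrt(p(392, -12*(-1)) + 3*642) = sqrt(1/(2*(-142 - 12*(-1))) + 3*642) = sqrt(1/(2*(-142 + 12)) + 1926) = sqrt((1/2)/(-130) + 1926) = sqrt((1/2)*(-1/130) + 1926) = sqrt(-1/260 + 1926) = sqrt(500759/260) = sqrt(32549335)/130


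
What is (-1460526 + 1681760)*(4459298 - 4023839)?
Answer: 96338336406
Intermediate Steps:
(-1460526 + 1681760)*(4459298 - 4023839) = 221234*435459 = 96338336406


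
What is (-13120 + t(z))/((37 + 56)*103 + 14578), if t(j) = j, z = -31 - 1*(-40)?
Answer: -1873/3451 ≈ -0.54274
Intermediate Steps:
z = 9 (z = -31 + 40 = 9)
(-13120 + t(z))/((37 + 56)*103 + 14578) = (-13120 + 9)/((37 + 56)*103 + 14578) = -13111/(93*103 + 14578) = -13111/(9579 + 14578) = -13111/24157 = -13111*1/24157 = -1873/3451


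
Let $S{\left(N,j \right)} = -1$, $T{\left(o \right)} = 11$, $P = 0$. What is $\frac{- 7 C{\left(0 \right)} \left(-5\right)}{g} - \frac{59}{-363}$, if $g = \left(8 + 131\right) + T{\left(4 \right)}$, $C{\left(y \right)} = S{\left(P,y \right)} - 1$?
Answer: $- \frac{184}{605} \approx -0.30413$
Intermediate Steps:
$C{\left(y \right)} = -2$ ($C{\left(y \right)} = -1 - 1 = -2$)
$g = 150$ ($g = \left(8 + 131\right) + 11 = 139 + 11 = 150$)
$\frac{- 7 C{\left(0 \right)} \left(-5\right)}{g} - \frac{59}{-363} = \frac{\left(-7\right) \left(-2\right) \left(-5\right)}{150} - \frac{59}{-363} = 14 \left(-5\right) \frac{1}{150} - - \frac{59}{363} = \left(-70\right) \frac{1}{150} + \frac{59}{363} = - \frac{7}{15} + \frac{59}{363} = - \frac{184}{605}$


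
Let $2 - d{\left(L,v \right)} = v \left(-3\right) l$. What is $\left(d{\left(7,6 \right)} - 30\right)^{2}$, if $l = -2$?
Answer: $4096$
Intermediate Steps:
$d{\left(L,v \right)} = 2 - 6 v$ ($d{\left(L,v \right)} = 2 - v \left(-3\right) \left(-2\right) = 2 - - 3 v \left(-2\right) = 2 - 6 v$)
$\left(d{\left(7,6 \right)} - 30\right)^{2} = \left(\left(2 - 36\right) - 30\right)^{2} = \left(-34 - 30\right)^{2} = \left(-64\right)^{2} = 4096$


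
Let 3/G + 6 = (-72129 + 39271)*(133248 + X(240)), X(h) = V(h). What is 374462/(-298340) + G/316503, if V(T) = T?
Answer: -4331992434269066309/3451369225288096035 ≈ -1.2552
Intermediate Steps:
X(h) = h
G = -1/1462049570 (G = 3/(-6 + (-72129 + 39271)*(133248 + 240)) = 3/(-6 - 32858*133488) = 3/(-6 - 4386148704) = 3/(-4386148710) = 3*(-1/4386148710) = -1/1462049570 ≈ -6.8397e-10)
374462/(-298340) + G/316503 = 374462/(-298340) - 1/1462049570/316503 = 374462*(-1/298340) - 1/1462049570*1/316503 = -187231/149170 - 1/462743075053710 = -4331992434269066309/3451369225288096035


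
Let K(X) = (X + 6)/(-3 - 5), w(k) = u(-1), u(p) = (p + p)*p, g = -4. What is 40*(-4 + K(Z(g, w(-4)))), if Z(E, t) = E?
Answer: -170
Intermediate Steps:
u(p) = 2*p**2 (u(p) = (2*p)*p = 2*p**2)
w(k) = 2 (w(k) = 2*(-1)**2 = 2*1 = 2)
K(X) = -3/4 - X/8 (K(X) = (6 + X)/(-8) = (6 + X)*(-1/8) = -3/4 - X/8)
40*(-4 + K(Z(g, w(-4)))) = 40*(-4 + (-3/4 - 1/8*(-4))) = 40*(-4 + (-3/4 + 1/2)) = 40*(-4 - 1/4) = 40*(-17/4) = -170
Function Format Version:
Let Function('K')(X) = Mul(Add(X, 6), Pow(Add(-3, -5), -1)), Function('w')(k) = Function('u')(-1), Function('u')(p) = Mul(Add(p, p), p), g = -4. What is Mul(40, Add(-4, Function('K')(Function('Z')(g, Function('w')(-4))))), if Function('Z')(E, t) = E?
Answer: -170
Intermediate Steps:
Function('u')(p) = Mul(2, Pow(p, 2)) (Function('u')(p) = Mul(Mul(2, p), p) = Mul(2, Pow(p, 2)))
Function('w')(k) = 2 (Function('w')(k) = Mul(2, Pow(-1, 2)) = Mul(2, 1) = 2)
Function('K')(X) = Add(Rational(-3, 4), Mul(Rational(-1, 8), X)) (Function('K')(X) = Mul(Add(6, X), Pow(-8, -1)) = Mul(Add(6, X), Rational(-1, 8)) = Add(Rational(-3, 4), Mul(Rational(-1, 8), X)))
Mul(40, Add(-4, Function('K')(Function('Z')(g, Function('w')(-4))))) = Mul(40, Add(-4, Add(Rational(-3, 4), Mul(Rational(-1, 8), -4)))) = Mul(40, Add(-4, Add(Rational(-3, 4), Rational(1, 2)))) = Mul(40, Add(-4, Rational(-1, 4))) = Mul(40, Rational(-17, 4)) = -170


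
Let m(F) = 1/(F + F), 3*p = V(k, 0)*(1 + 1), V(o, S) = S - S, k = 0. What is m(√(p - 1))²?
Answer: -¼ ≈ -0.25000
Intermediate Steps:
V(o, S) = 0
p = 0 (p = (0*(1 + 1))/3 = (0*2)/3 = (⅓)*0 = 0)
m(F) = 1/(2*F)
m(√(p - 1))² = (1/(2*(√(0 - 1))))² = (1/(2*(√(-1))))² = (1/(2*I))² = ((-I)/2)² = (-I/2)² = -¼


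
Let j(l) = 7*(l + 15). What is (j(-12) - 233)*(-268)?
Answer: 56816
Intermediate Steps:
j(l) = 105 + 7*l (j(l) = 7*(15 + l) = 105 + 7*l)
(j(-12) - 233)*(-268) = ((105 + 7*(-12)) - 233)*(-268) = ((105 - 84) - 233)*(-268) = (21 - 233)*(-268) = -212*(-268) = 56816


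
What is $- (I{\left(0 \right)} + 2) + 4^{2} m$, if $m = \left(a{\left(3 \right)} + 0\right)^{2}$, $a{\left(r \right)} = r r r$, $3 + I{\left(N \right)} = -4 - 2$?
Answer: $11671$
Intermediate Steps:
$I{\left(N \right)} = -9$ ($I{\left(N \right)} = -3 - 6 = -9$)
$a{\left(r \right)} = r^{3}$ ($a{\left(r \right)} = r^{2} r = r^{3}$)
$m = 729$ ($m = \left(3^{3} + 0\right)^{2} = \left(27 + 0\right)^{2} = 27^{2} = 729$)
$- (I{\left(0 \right)} + 2) + 4^{2} m = - (-9 + 2) + 4^{2} \cdot 729 = \left(-1\right) \left(-7\right) + 16 \cdot 729 = 7 + 11664 = 11671$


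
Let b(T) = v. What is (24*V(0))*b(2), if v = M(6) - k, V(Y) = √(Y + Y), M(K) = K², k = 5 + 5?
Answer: 0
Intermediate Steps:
k = 10
V(Y) = √2*√Y (V(Y) = √(2*Y) = √2*√Y)
v = 26 (v = 6² - 1*10 = 36 - 10 = 26)
b(T) = 26
(24*V(0))*b(2) = (24*(√2*√0))*26 = (24*(√2*0))*26 = (24*0)*26 = 0*26 = 0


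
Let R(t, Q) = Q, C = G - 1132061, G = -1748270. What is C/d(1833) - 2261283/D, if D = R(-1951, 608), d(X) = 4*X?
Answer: -4582742051/1114464 ≈ -4112.1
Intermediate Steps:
C = -2880331 (C = -1748270 - 1132061 = -2880331)
D = 608
C/d(1833) - 2261283/D = -2880331/(4*1833) - 2261283/608 = -2880331/7332 - 2261283*1/608 = -2880331*1/7332 - 2261283/608 = -2880331/7332 - 2261283/608 = -4582742051/1114464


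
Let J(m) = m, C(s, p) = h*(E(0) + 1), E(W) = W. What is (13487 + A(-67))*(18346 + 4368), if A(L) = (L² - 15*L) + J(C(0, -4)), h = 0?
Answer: 431134434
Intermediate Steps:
C(s, p) = 0 (C(s, p) = 0*(0 + 1) = 0*1 = 0)
A(L) = L² - 15*L (A(L) = (L² - 15*L) + 0 = L² - 15*L)
(13487 + A(-67))*(18346 + 4368) = (13487 - 67*(-15 - 67))*(18346 + 4368) = (13487 - 67*(-82))*22714 = (13487 + 5494)*22714 = 18981*22714 = 431134434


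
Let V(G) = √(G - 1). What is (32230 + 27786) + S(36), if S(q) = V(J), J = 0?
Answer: 60016 + I ≈ 60016.0 + 1.0*I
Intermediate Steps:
V(G) = √(-1 + G)
S(q) = I (S(q) = √(-1 + 0) = √(-1) = I)
(32230 + 27786) + S(36) = (32230 + 27786) + I = 60016 + I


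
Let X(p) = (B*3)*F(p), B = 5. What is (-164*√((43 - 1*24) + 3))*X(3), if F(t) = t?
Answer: -7380*√22 ≈ -34615.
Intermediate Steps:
X(p) = 15*p (X(p) = (5*3)*p = 15*p)
(-164*√((43 - 1*24) + 3))*X(3) = (-164*√((43 - 1*24) + 3))*(15*3) = -164*√((43 - 24) + 3)*45 = -164*√(19 + 3)*45 = -164*√22*45 = -7380*√22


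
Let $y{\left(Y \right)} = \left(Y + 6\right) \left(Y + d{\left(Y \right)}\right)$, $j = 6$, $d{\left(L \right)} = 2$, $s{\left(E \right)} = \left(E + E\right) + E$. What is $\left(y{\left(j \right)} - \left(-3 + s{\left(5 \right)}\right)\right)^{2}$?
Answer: $7056$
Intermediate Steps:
$s{\left(E \right)} = 3 E$ ($s{\left(E \right)} = 2 E + E = 3 E$)
$y{\left(Y \right)} = \left(2 + Y\right) \left(6 + Y\right)$ ($y{\left(Y \right)} = \left(Y + 6\right) \left(Y + 2\right) = \left(6 + Y\right) \left(2 + Y\right) = \left(2 + Y\right) \left(6 + Y\right)$)
$\left(y{\left(j \right)} - \left(-3 + s{\left(5 \right)}\right)\right)^{2} = \left(\left(12 + 6^{2} + 8 \cdot 6\right) + \left(3 - 3 \cdot 5\right)\right)^{2} = \left(\left(12 + 36 + 48\right) + \left(3 - 15\right)\right)^{2} = \left(96 + \left(3 - 15\right)\right)^{2} = \left(96 - 12\right)^{2} = 84^{2} = 7056$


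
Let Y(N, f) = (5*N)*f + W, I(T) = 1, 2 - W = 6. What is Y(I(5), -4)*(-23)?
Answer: 552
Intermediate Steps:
W = -4 (W = 2 - 1*6 = 2 - 6 = -4)
Y(N, f) = -4 + 5*N*f (Y(N, f) = (5*N)*f - 4 = 5*N*f - 4 = -4 + 5*N*f)
Y(I(5), -4)*(-23) = (-4 + 5*1*(-4))*(-23) = (-4 - 20)*(-23) = -24*(-23) = 552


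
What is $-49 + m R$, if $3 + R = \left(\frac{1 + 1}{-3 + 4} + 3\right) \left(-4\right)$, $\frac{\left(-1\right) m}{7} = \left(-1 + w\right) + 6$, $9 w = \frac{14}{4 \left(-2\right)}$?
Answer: $\frac{26089}{36} \approx 724.69$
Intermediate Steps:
$w = - \frac{7}{36}$ ($w = \frac{14 \frac{1}{4 \left(-2\right)}}{9} = \frac{14 \frac{1}{-8}}{9} = \frac{14 \left(- \frac{1}{8}\right)}{9} = \frac{1}{9} \left(- \frac{7}{4}\right) = - \frac{7}{36} \approx -0.19444$)
$m = - \frac{1211}{36}$ ($m = - 7 \left(\left(-1 - \frac{7}{36}\right) + 6\right) = - 7 \left(- \frac{43}{36} + 6\right) = \left(-7\right) \frac{173}{36} = - \frac{1211}{36} \approx -33.639$)
$R = -23$ ($R = -3 + \left(\frac{1 + 1}{-3 + 4} + 3\right) \left(-4\right) = -3 + \left(\frac{2}{1} + 3\right) \left(-4\right) = -3 + \left(2 \cdot 1 + 3\right) \left(-4\right) = -3 + \left(2 + 3\right) \left(-4\right) = -3 + 5 \left(-4\right) = -3 - 20 = -23$)
$-49 + m R = -49 - - \frac{27853}{36} = -49 + \frac{27853}{36} = \frac{26089}{36}$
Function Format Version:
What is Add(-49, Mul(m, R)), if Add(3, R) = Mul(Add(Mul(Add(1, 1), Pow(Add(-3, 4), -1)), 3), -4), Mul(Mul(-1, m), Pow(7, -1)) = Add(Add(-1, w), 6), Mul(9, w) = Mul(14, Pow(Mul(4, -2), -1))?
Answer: Rational(26089, 36) ≈ 724.69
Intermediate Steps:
w = Rational(-7, 36) (w = Mul(Rational(1, 9), Mul(14, Pow(Mul(4, -2), -1))) = Mul(Rational(1, 9), Mul(14, Pow(-8, -1))) = Mul(Rational(1, 9), Mul(14, Rational(-1, 8))) = Mul(Rational(1, 9), Rational(-7, 4)) = Rational(-7, 36) ≈ -0.19444)
m = Rational(-1211, 36) (m = Mul(-7, Add(Add(-1, Rational(-7, 36)), 6)) = Mul(-7, Add(Rational(-43, 36), 6)) = Mul(-7, Rational(173, 36)) = Rational(-1211, 36) ≈ -33.639)
R = -23 (R = Add(-3, Mul(Add(Mul(Add(1, 1), Pow(Add(-3, 4), -1)), 3), -4)) = Add(-3, Mul(Add(Mul(2, Pow(1, -1)), 3), -4)) = Add(-3, Mul(Add(Mul(2, 1), 3), -4)) = Add(-3, Mul(Add(2, 3), -4)) = Add(-3, Mul(5, -4)) = Add(-3, -20) = -23)
Add(-49, Mul(m, R)) = Add(-49, Mul(Rational(-1211, 36), -23)) = Add(-49, Rational(27853, 36)) = Rational(26089, 36)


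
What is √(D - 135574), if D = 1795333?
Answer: √1659759 ≈ 1288.3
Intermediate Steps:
√(D - 135574) = √(1795333 - 135574) = √1659759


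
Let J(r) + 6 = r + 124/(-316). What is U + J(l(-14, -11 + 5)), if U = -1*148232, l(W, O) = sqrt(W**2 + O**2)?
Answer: -11710833/79 + 2*sqrt(58) ≈ -1.4822e+5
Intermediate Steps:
l(W, O) = sqrt(O**2 + W**2)
J(r) = -505/79 + r (J(r) = -6 + (r + 124/(-316)) = -6 + (r + 124*(-1/316)) = -6 + (r - 31/79) = -6 + (-31/79 + r) = -505/79 + r)
U = -148232
U + J(l(-14, -11 + 5)) = -148232 + (-505/79 + sqrt((-11 + 5)**2 + (-14)**2)) = -148232 + (-505/79 + sqrt((-6)**2 + 196)) = -148232 + (-505/79 + sqrt(36 + 196)) = -148232 + (-505/79 + sqrt(232)) = -148232 + (-505/79 + 2*sqrt(58)) = -11710833/79 + 2*sqrt(58)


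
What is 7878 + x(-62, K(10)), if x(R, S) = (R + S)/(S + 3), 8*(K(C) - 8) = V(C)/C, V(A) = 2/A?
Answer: 34649479/4401 ≈ 7873.1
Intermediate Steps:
K(C) = 8 + 1/(4*C**2) (K(C) = 8 + ((2/C)/C)/8 = 8 + (2/C**2)/8 = 8 + 1/(4*C**2))
x(R, S) = (R + S)/(3 + S)
7878 + x(-62, K(10)) = 7878 + (-62 + (8 + (1/4)/10**2))/(3 + (8 + (1/4)/10**2)) = 7878 + (-62 + (8 + (1/4)*(1/100)))/(3 + (8 + (1/4)*(1/100))) = 7878 + (-62 + (8 + 1/400))/(3 + (8 + 1/400)) = 7878 + (-62 + 3201/400)/(3 + 3201/400) = 7878 - 21599/400/(4401/400) = 7878 + (400/4401)*(-21599/400) = 7878 - 21599/4401 = 34649479/4401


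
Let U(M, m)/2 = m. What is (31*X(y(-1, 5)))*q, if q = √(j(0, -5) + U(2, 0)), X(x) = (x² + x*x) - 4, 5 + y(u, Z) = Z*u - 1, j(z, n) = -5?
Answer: 7378*I*√5 ≈ 16498.0*I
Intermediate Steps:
U(M, m) = 2*m
y(u, Z) = -6 + Z*u (y(u, Z) = -5 + (Z*u - 1) = -5 + (-1 + Z*u) = -6 + Z*u)
X(x) = -4 + 2*x² (X(x) = (x² + x²) - 4 = 2*x² - 4 = -4 + 2*x²)
q = I*√5 (q = √(-5 + 2*0) = √(-5 + 0) = √(-5) = I*√5 ≈ 2.2361*I)
(31*X(y(-1, 5)))*q = (31*(-4 + 2*(-6 + 5*(-1))²))*(I*√5) = (31*(-4 + 2*(-6 - 5)²))*(I*√5) = (31*(-4 + 2*(-11)²))*(I*√5) = (31*(-4 + 2*121))*(I*√5) = (31*(-4 + 242))*(I*√5) = (31*238)*(I*√5) = 7378*(I*√5) = 7378*I*√5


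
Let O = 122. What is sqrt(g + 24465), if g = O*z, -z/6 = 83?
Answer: I*sqrt(36291) ≈ 190.5*I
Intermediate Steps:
z = -498 (z = -6*83 = -498)
g = -60756 (g = 122*(-498) = -60756)
sqrt(g + 24465) = sqrt(-60756 + 24465) = sqrt(-36291) = I*sqrt(36291)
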